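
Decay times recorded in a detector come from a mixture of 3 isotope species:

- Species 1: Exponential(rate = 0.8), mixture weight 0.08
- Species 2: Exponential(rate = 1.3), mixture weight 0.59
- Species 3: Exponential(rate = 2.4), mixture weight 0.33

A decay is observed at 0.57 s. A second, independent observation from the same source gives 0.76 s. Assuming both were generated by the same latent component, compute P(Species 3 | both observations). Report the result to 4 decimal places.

P(component k | x) = w_k·f_k(x) / marginal(x), where marginal(x) = Σ_j w_j·f_j(x).
Since both observations come from the same component, the likelihood for component k is f_k(x₁)·f_k(x₂).
  L_1 = [0.8·e^(−0.8·0.57) = 0.8·e^(−0.4560) = 0.507051] × [0.435551] = 0.220847
  L_2 = [1.3·e^(−1.3·0.57) = 1.3·e^(−0.7410) = 0.619628] × [0.484017] = 0.29991
  L_3 = [2.4·e^(−2.4·0.57) = 2.4·e^(−1.3680) = 0.611078] × [0.387309] = 0.236676
Weight by the priors:
  w_1·L_1 = 0.08 × 0.220847 = 0.0176677
  w_2·L_2 = 0.59 × 0.29991 = 0.176947
  w_3·L_3 = 0.33 × 0.236676 = 0.0781031
Normaliser: 0.0176677 + 0.176947 + 0.0781031 = 0.272718
P(Species 3 | x₁, x₂) ≈ 0.2864

0.2864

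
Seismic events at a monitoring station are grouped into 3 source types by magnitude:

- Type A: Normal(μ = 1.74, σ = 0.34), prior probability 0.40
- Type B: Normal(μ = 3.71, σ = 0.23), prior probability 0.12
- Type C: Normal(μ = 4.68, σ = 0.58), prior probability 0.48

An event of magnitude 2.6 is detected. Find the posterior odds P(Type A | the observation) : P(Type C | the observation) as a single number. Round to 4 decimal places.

Since P(k|x) ∝ π_k f_k(x), the posterior odds are π_i f_i(x) / (π_j f_j(x)).
Component likelihoods at x = 2.6:
  L_A = (1/(0.34·√(2π)))·exp(−(2.6−1.74)²/(2·0.34²)) = 1.173360·exp(-3.19896) = 0.0478784
  L_B = (1/(0.23·√(2π)))·exp(−(2.6−3.71)²/(2·0.23²)) = 1.734532·exp(-11.64556) = 1.51908e-05
  L_C = (1/(0.58·√(2π)))·exp(−(2.6−4.68)²/(2·0.58²)) = 0.687832·exp(-6.43044) = 0.00110861
Odds = (0.40/0.48) × (0.0478784/0.00110861) = 0.833333 × 43.1879 ≈ 35.9899

35.9899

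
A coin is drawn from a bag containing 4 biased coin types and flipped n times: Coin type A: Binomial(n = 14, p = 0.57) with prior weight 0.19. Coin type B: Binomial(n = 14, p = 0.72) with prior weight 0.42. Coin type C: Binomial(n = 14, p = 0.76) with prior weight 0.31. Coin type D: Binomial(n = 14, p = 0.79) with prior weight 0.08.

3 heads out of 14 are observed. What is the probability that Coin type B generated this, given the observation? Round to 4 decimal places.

0.0380

Posterior ∝ prior × likelihood, so P(k | x) ∝ π_k f_k(x); normalise over all components.
Evaluate each component's likelihood at the observed value:
  p_A = C(14,3)·0.57^3·0.43^11 = 364·0.185193·9.29294e-05 = 0.00626439
  p_B = C(14,3)·0.72^3·0.28^11 = 364·0.373248·8.29351e-07 = 0.000112678
  p_C = C(14,3)·0.76^3·0.24^11 = 364·0.438976·1.52168e-07 = 2.43145e-05
  p_D = C(14,3)·0.79^3·0.21^11 = 364·0.493039·3.50278e-08 = 6.2863e-06
Prior × likelihood for each component:
  π_A·p_A = 0.19 × 0.00626439 = 0.00119023
  π_B·p_B = 0.42 × 0.000112678 = 4.73246e-05
  π_C·p_C = 0.31 × 2.43145e-05 = 7.5375e-06
  π_D·p_D = 0.08 × 6.2863e-06 = 5.02904e-07
Normaliser: 0.00119023 + 4.73246e-05 + 7.5375e-06 + 5.02904e-07 = 0.0012456
P(Coin type B | 3 heads out of 14) ≈ 0.0380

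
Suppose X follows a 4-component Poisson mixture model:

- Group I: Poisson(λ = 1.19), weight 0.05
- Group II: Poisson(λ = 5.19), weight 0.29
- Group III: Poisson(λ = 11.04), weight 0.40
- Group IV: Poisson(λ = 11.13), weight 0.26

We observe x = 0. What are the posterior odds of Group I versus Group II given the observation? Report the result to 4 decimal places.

Posterior odds = (P(Z=i) f_i(x)) / (P(Z=j) f_j(x)); the normalising sum cancels.
Evaluate each component's likelihood at the observed value:
  L_I = 0.304221
  L_II = 0.00557201
  L_III = 1.60468e-05
  L_IV = 1.46657e-05
Odds = (0.05/0.29) × (0.304221/0.00557201) = 0.172414 × 54.5982 ≈ 9.4135

9.4135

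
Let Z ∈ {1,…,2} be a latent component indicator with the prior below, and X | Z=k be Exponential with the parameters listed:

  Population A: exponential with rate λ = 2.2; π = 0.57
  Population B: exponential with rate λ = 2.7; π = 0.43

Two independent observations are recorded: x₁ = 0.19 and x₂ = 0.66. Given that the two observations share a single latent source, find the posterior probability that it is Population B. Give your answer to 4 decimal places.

0.4262

By Bayes' theorem, P(k | x) = π_k f_k(x) / Σ_j π_j f_j(x).
Since both observations come from the same component, the likelihood for component k is f_k(x₁)·f_k(x₂).
  L_A = [2.2·e^(−2.2·0.19) = 2.2·e^(−0.4180) = 1.4484] × [0.515024] = 0.745959
  L_B = [2.7·e^(−2.7·0.19) = 2.7·e^(−0.5130) = 1.61648] × [0.454413] = 0.734551
Prior × likelihood for each component:
  π_A·L_A = 0.57 × 0.745959 = 0.425196
  π_B·L_B = 0.43 × 0.734551 = 0.315857
Evidence: 0.425196 + 0.315857 = 0.741053
So the posterior for Population B is 0.315857 / 0.741053 ≈ 0.4262.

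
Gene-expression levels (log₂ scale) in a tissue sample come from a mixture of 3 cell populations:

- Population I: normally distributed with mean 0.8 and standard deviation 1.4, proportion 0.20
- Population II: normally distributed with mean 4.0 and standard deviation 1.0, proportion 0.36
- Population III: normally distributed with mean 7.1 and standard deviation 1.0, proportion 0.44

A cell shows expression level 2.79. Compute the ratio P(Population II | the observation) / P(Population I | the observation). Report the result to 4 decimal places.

3.3282

Posterior odds = (π_i f_i(x)) / (π_j f_j(x)); the normalising sum cancels.
Component likelihoods at x = 2.79:
  L_I = (1/(1.4·√(2π)))·exp(−(2.79−0.8)²/(2·1.4²)) = 0.284959·exp(-1.01023) = 0.103764
  L_II = (1/(1.0·√(2π)))·exp(−(2.79−4.0)²/(2·1.0²)) = 0.398942·exp(-0.73205) = 0.19186
  L_III = (1/(1.0·√(2π)))·exp(−(2.79−7.1)²/(2·1.0²)) = 0.398942·exp(-9.28805) = 3.69115e-05
0.0690697 / 0.0207527 ≈ 3.3282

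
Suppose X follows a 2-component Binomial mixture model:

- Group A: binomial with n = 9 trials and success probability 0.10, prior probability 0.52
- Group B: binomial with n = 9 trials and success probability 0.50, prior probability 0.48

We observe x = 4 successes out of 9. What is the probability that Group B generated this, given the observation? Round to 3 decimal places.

Posterior ∝ prior × likelihood, so P(k | x) ∝ π_k f_k(x); normalise over all components.
Component likelihoods at x = 4 successes out of 9:
  f_A = 0.00744017
  f_B = 0.246094
Multiply by the mixture weights:
  π_A·f_A = 0.52 × 0.00744017 = 0.00386889
  π_B·f_B = 0.48 × 0.246094 = 0.118125
Denominator: 0.00386889 + 0.118125 = 0.121994
P(Group B | 4 successes out of 9) ≈ 0.968

0.968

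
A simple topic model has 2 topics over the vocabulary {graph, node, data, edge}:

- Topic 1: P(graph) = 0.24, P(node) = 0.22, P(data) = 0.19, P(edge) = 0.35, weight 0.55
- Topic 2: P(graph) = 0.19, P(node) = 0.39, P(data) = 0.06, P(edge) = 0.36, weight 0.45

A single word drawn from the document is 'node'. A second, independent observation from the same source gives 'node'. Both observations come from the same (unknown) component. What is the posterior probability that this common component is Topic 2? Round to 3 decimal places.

By Bayes' theorem, P(k | x) = π_k f_k(x) / Σ_j π_j f_j(x).
Since both observations come from the same component, the likelihood for component k is f_k(x₁)·f_k(x₂).
  L_1 = [P(node | comp) = 0.22] × [0.22] = 0.0484
  L_2 = [P(node | comp) = 0.39] × [0.39] = 0.1521
Weight by the priors:
  π_1·L_1 = 0.55 × 0.0484 = 0.02662
  π_2·L_2 = 0.45 × 0.1521 = 0.068445
Marginal: 0.02662 + 0.068445 = 0.095065
Responsibility of Topic 2: 0.068445 / 0.095065 ≈ 0.720

0.720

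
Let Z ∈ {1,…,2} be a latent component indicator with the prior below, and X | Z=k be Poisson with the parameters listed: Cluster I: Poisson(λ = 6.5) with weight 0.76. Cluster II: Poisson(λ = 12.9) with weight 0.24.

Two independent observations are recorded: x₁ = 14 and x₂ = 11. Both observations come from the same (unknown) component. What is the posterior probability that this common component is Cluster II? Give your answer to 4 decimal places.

0.9602

Posterior ∝ prior × likelihood, so P(k | x) ∝ π_k f_k(x); normalise over all components.
Since both observations come from the same component, the likelihood for component k is f_k(x₁)·f_k(x₂).
  L_I = [0.00414443] × [0.0329592] = 0.000136597
  L_II = [0.101263] × [0.103023] = 0.0104323
Weight by the priors:
  π_I·L_I = 0.76 × 0.000136597 = 0.000103814
  π_II·L_II = 0.24 × 0.0104323 = 0.00250376
Denominator: 0.000103814 + 0.00250376 = 0.00260757
So the posterior for Cluster II is 0.00250376 / 0.00260757 ≈ 0.9602.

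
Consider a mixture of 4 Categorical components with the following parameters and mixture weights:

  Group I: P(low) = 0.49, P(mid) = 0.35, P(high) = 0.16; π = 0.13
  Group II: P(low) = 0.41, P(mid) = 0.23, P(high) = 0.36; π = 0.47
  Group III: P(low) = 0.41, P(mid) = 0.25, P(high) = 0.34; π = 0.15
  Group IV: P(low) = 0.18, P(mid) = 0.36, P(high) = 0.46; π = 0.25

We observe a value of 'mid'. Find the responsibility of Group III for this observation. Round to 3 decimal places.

P(component k | x) = π_k·f_k(x) / marginal(x), where marginal(x) = Σ_j π_j·f_j(x).
Categorical probabilities:
  L_I = P(mid | comp) = 0.35
  L_II = P(mid | comp) = 0.23
  L_III = P(mid | comp) = 0.25
  L_IV = P(mid | comp) = 0.36
Weight by the priors:
  π_I·L_I = 0.13 × 0.35 = 0.0455
  π_II·L_II = 0.47 × 0.23 = 0.1081
  π_III·L_III = 0.15 × 0.25 = 0.0375
  π_IV·L_IV = 0.25 × 0.36 = 0.09
Evidence: 0.0455 + 0.1081 + 0.0375 + 0.09 = 0.2811
Responsibility of Group III: 0.0375 / 0.2811 ≈ 0.133

0.133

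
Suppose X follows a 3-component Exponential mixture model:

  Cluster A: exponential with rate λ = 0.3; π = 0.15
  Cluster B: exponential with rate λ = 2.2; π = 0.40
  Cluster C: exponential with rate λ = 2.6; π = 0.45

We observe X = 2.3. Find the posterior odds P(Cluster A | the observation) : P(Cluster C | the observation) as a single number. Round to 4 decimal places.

Posterior odds = (P(Z=i) f_i(x)) / (P(Z=j) f_j(x)); the normalising sum cancels.
Component likelihoods at x = 2.3:
  p_A = 0.150473
  p_B = 0.0139602
  p_C = 0.00657495
Odds = (0.15/0.45) × (0.150473/0.00657495) = 0.333333 × 22.8858 ≈ 7.6286

7.6286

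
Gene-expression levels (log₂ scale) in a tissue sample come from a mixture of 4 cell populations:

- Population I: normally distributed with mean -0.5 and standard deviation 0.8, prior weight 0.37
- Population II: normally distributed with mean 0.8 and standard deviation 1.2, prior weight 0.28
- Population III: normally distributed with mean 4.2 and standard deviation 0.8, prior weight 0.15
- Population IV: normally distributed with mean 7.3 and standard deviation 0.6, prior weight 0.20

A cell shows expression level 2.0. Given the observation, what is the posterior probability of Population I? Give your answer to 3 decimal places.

0.023

By Bayes' theorem, P(k | x) = P(Z=k) f_k(x) / Σ_j P(Z=j) f_j(x).
Evaluate each component's likelihood at the observed value:
  p_I = (1/(0.8·√(2π)))·exp(−(2.0−-0.5)²/(2·0.8²)) = 0.498678·exp(-4.88281) = 0.00377782
  p_II = (1/(1.2·√(2π)))·exp(−(2.0−0.8)²/(2·1.2²)) = 0.332452·exp(-0.50000) = 0.201642
  p_III = (1/(0.8·√(2π)))·exp(−(2.0−4.2)²/(2·0.8²)) = 0.498678·exp(-3.78125) = 0.011367
  p_IV = (1/(0.6·√(2π)))·exp(−(2.0−7.3)²/(2·0.6²)) = 0.664904·exp(-39.01389) = 7.57255e-18
Weight by the priors:
  P(Z=I)·p_I = 0.37 × 0.00377782 = 0.00139779
  P(Z=II)·p_II = 0.28 × 0.201642 = 0.0564598
  P(Z=III)·p_III = 0.15 × 0.011367 = 0.00170504
  P(Z=IV)·p_IV = 0.20 × 7.57255e-18 = 1.51451e-18
Denominator: 0.00139779 + 0.0564598 + 0.00170504 + 1.51451e-18 = 0.0595627
P(Population I | the observation) ≈ 0.023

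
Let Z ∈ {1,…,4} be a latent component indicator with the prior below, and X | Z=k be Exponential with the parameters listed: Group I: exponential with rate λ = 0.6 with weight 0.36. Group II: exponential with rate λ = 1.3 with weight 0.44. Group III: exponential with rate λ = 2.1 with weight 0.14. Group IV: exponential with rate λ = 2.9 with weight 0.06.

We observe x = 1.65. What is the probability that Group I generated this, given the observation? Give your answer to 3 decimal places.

Posterior ∝ prior × likelihood, so P(k | x) ∝ P(Z=k) f_k(x); normalise over all components.
Evaluate each component's likelihood at the observed value:
  f_I = 0.6·e^(−0.6·1.65) = 0.6·e^(−0.9900) = 0.222946
  f_II = 1.3·e^(−1.3·1.65) = 1.3·e^(−2.1450) = 0.152188
  f_III = 2.1·e^(−2.1·1.65) = 2.1·e^(−3.4650) = 0.0656733
  f_IV = 2.9·e^(−2.9·1.65) = 2.9·e^(−4.7850) = 0.024227
Multiply by the mixture weights:
  P(Z=I)·f_I = 0.36 × 0.222946 = 0.0802606
  P(Z=II)·f_II = 0.44 × 0.152188 = 0.0669629
  P(Z=III)·f_III = 0.14 × 0.0656733 = 0.00919426
  P(Z=IV)·f_IV = 0.06 × 0.024227 = 0.00145362
Evidence: 0.0802606 + 0.0669629 + 0.00919426 + 0.00145362 = 0.157871
P(Group I | the observation) = 0.0802606 / 0.157871 ≈ 0.508

0.508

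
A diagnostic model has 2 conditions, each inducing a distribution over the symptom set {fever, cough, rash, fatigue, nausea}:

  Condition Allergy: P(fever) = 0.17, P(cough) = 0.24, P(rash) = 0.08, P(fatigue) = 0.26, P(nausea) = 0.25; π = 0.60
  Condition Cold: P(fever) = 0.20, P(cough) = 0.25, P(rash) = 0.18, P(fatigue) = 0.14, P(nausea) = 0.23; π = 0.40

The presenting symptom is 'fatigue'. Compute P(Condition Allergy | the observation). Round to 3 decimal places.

0.736

Posterior ∝ prior × likelihood, so P(k | x) ∝ P(Z=k) f_k(x); normalise over all components.
Categorical probabilities:
  p_Allergy = P(fatigue | comp) = 0.26
  p_Cold = P(fatigue | comp) = 0.14
Unnormalised posteriors:
  P(Z=Allergy)·p_Allergy = 0.60 × 0.26 = 0.156
  P(Z=Cold)·p_Cold = 0.40 × 0.14 = 0.056
Marginal: 0.156 + 0.056 = 0.212
P(Condition Allergy | data) ≈ 0.736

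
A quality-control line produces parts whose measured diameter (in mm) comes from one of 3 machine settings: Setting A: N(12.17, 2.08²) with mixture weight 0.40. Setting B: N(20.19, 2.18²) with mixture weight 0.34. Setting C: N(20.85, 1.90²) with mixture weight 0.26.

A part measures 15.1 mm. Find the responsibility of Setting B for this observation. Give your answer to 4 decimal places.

By Bayes' theorem, P(k | x) = π_k f_k(x) / Σ_j π_j f_j(x).
Evaluate each component's likelihood at the observed value:
  L_A = (1/(2.08·√(2π)))·exp(−(15.1−12.17)²/(2·2.08²)) = 0.191799·exp(-0.99215) = 0.0711148
  L_B = (1/(2.18·√(2π)))·exp(−(15.1−20.19)²/(2·2.18²)) = 0.183001·exp(-2.72579) = 0.0119855
  L_C = (1/(1.90·√(2π)))·exp(−(15.1−20.85)²/(2·1.90²)) = 0.209970·exp(-4.57929) = 0.00215474
Prior × likelihood for each component:
  π_A·L_A = 0.40 × 0.0711148 = 0.0284459
  π_B·L_B = 0.34 × 0.0119855 = 0.00407508
  π_C·L_C = 0.26 × 0.00215474 = 0.000560232
Normaliser: 0.0284459 + 0.00407508 + 0.000560232 = 0.0330813
Responsibility of Setting B: 0.00407508 / 0.0330813 ≈ 0.1232

0.1232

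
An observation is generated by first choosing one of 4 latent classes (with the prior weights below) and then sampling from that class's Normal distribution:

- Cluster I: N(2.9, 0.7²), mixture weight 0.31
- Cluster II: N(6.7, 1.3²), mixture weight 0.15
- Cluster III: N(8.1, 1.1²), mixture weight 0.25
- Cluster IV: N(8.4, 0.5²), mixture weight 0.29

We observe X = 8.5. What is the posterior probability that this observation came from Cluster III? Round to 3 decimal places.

0.258

The responsibility of component k is w_k f_k(x) divided by Σ_j w_j f_j(x).
Normal densities:
  f_I = (1/(0.7·√(2π)))·exp(−(8.5−2.9)²/(2·0.7²)) = 0.569918·exp(-32.00000) = 7.21753e-15
  f_II = (1/(1.3·√(2π)))·exp(−(8.5−6.7)²/(2·1.3²)) = 0.306879·exp(-0.95858) = 0.117669
  f_III = (1/(1.1·√(2π)))·exp(−(8.5−8.1)²/(2·1.1²)) = 0.362675·exp(-0.06612) = 0.339472
  f_IV = (1/(0.5·√(2π)))·exp(−(8.5−8.4)²/(2·0.5²)) = 0.797885·exp(-0.02000) = 0.782085
Weight by the priors:
  w_I·f_I = 0.31 × 7.21753e-15 = 2.23743e-15
  w_II·f_II = 0.15 × 0.117669 = 0.0176503
  w_III·f_III = 0.25 × 0.339472 = 0.0848679
  w_IV·f_IV = 0.29 × 0.782085 = 0.226805
Normaliser: 2.23743e-15 + 0.0176503 + 0.0848679 + 0.226805 = 0.329323
So the posterior for Cluster III is 0.0848679 / 0.329323 ≈ 0.258.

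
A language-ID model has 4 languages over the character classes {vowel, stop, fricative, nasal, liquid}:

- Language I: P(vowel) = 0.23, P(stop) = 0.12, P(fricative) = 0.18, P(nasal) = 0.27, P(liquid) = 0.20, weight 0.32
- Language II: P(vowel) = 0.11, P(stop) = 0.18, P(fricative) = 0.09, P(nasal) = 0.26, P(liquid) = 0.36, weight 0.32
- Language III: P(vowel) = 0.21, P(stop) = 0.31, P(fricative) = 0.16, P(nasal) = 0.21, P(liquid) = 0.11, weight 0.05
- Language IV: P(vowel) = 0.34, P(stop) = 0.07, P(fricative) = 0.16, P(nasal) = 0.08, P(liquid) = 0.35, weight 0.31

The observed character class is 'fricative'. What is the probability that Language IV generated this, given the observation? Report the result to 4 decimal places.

P(component k | x) = P(Z=k)·f_k(x) / marginal(x), where marginal(x) = Σ_j P(Z=j)·f_j(x).
Evaluate each component's likelihood at the observed value:
  L_I = 0.18
  L_II = 0.09
  L_III = 0.16
  L_IV = 0.16
Multiply by the mixture weights:
  P(Z=I)·L_I = 0.32 × 0.18 = 0.0576
  P(Z=II)·L_II = 0.32 × 0.09 = 0.0288
  P(Z=III)·L_III = 0.05 × 0.16 = 0.008
  P(Z=IV)·L_IV = 0.31 × 0.16 = 0.0496
Evidence: 0.0576 + 0.0288 + 0.008 + 0.0496 = 0.144
So the posterior for Language IV is 0.0496 / 0.144 ≈ 0.3444.

0.3444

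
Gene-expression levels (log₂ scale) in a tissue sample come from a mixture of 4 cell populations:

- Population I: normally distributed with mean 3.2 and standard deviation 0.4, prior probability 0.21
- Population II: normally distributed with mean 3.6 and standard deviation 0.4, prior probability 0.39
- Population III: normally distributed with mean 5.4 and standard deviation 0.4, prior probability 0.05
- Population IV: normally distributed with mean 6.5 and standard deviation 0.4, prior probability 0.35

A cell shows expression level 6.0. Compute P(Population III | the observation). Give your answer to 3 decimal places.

0.092

P(component k | x) = π_k·f_k(x) / marginal(x), where marginal(x) = Σ_j π_j·f_j(x).
Normal densities:
  L_I = (1/(0.4·√(2π)))·exp(−(6.0−3.2)²/(2·0.4²)) = 0.997356·exp(-24.50000) = 2.28368e-11
  L_II = (1/(0.4·√(2π)))·exp(−(6.0−3.6)²/(2·0.4²)) = 0.997356·exp(-18.00000) = 1.51897e-08
  L_III = (1/(0.4·√(2π)))·exp(−(6.0−5.4)²/(2·0.4²)) = 0.997356·exp(-1.12500) = 0.323794
  L_IV = (1/(0.4·√(2π)))·exp(−(6.0−6.5)²/(2·0.4²)) = 0.997356·exp(-0.78125) = 0.456623
Prior × likelihood for each component:
  π_I·L_I = 0.21 × 2.28368e-11 = 4.79573e-12
  π_II·L_II = 0.39 × 1.51897e-08 = 5.92399e-09
  π_III·L_III = 0.05 × 0.323794 = 0.0161897
  π_IV·L_IV = 0.35 × 0.456623 = 0.159818
Denominator: 4.79573e-12 + 5.92399e-09 + 0.0161897 + 0.159818 = 0.176008
P(Population III | the observation) = 0.0161897 / 0.176008 ≈ 0.092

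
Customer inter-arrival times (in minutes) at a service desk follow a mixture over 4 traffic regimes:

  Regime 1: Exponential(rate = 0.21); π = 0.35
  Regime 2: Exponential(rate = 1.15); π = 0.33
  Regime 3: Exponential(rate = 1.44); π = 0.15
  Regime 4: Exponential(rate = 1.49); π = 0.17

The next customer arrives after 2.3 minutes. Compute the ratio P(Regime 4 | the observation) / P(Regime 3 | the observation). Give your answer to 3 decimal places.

The posterior odds equal the prior odds times the likelihood ratio: (w_i/w_j)·(f_i(x)/f_j(x)).
Evaluate each component's likelihood at the observed value:
  f_1 = 0.129555
  f_2 = 0.0816562
  f_3 = 0.0524782
  f_4 = 0.0484015
0.00822826 / 0.00787173 ≈ 1.045

1.045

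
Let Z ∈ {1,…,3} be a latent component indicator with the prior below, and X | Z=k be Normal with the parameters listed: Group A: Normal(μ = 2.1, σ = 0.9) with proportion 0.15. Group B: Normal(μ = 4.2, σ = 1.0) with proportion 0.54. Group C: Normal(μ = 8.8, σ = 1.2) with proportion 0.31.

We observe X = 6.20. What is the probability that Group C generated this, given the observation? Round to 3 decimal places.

0.253

Posterior ∝ prior × likelihood, so P(k | x) ∝ w_k f_k(x); normalise over all components.
Component likelihoods at x = 6.20:
  p_A = (1/(0.9·√(2π)))·exp(−(6.20−2.1)²/(2·0.9²)) = 0.443269·exp(-10.37654) = 1.38099e-05
  p_B = (1/(1.0·√(2π)))·exp(−(6.20−4.2)²/(2·1.0²)) = 0.398942·exp(-2.00000) = 0.053991
  p_C = (1/(1.2·√(2π)))·exp(−(6.20−8.8)²/(2·1.2²)) = 0.332452·exp(-2.34722) = 0.0317939
Weight by the priors:
  w_A·p_A = 0.15 × 1.38099e-05 = 2.07149e-06
  w_B·p_B = 0.54 × 0.053991 = 0.0291551
  w_C·p_C = 0.31 × 0.0317939 = 0.00985609
Evidence: 2.07149e-06 + 0.0291551 + 0.00985609 = 0.0390133
So the posterior for Group C is 0.00985609 / 0.0390133 ≈ 0.253.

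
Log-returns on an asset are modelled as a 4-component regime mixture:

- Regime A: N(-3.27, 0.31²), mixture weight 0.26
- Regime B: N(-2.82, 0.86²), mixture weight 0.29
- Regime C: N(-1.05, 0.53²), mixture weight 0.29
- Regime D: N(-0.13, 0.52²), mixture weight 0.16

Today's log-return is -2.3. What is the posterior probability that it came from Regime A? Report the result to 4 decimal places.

P(component k | x) = P(Z=k)·f_k(x) / marginal(x), where marginal(x) = Σ_j P(Z=j)·f_j(x).
Component likelihoods at x = -2.3:
  L_A = (1/(0.31·√(2π)))·exp(−(-2.3−-3.27)²/(2·0.31²)) = 1.286911·exp(-4.89542) = 0.00962706
  L_B = (1/(0.86·√(2π)))·exp(−(-2.3−-2.82)²/(2·0.86²)) = 0.463886·exp(-0.18280) = 0.386386
  L_C = (1/(0.53·√(2π)))·exp(−(-2.3−-1.05)²/(2·0.53²)) = 0.752721·exp(-2.78124) = 0.0466399
  L_D = (1/(0.52·√(2π)))·exp(−(-2.3−-0.13)²/(2·0.52²)) = 0.767197·exp(-8.70729) = 0.000126876
Unnormalised posteriors:
  P(Z=A)·L_A = 0.26 × 0.00962706 = 0.00250304
  P(Z=B)·L_B = 0.29 × 0.386386 = 0.112052
  P(Z=C)·L_C = 0.29 × 0.0466399 = 0.0135256
  P(Z=D)·L_D = 0.16 × 0.000126876 = 2.03002e-05
Normaliser: 0.00250304 + 0.112052 + 0.0135256 + 2.03002e-05 = 0.128101
P(Regime A | data) = 0.00250304 / 0.128101 ≈ 0.0195

0.0195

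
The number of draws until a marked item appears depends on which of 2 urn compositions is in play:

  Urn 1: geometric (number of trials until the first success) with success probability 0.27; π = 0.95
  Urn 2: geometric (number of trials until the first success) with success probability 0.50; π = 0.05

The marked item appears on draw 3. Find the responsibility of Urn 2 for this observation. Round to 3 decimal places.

0.044

The responsibility of component k is w_k f_k(x) divided by Σ_j w_j f_j(x).
Geometric probabilities:
  f_1 = 0.27·(1−0.27)^2 = 0.27·0.5329 = 0.143883
  f_2 = 0.50·(1−0.50)^2 = 0.50·0.25 = 0.125
Unnormalised posteriors:
  w_1·f_1 = 0.95 × 0.143883 = 0.136689
  w_2·f_2 = 0.05 × 0.125 = 0.00625
Sum: 0.136689 + 0.00625 = 0.142939
So the posterior for Urn 2 is 0.00625 / 0.142939 ≈ 0.044.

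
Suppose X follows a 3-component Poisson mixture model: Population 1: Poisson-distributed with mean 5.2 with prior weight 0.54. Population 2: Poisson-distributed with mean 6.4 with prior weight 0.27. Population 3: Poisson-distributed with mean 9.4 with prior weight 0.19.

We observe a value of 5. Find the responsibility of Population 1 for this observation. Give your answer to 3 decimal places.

Apply Bayes' rule: the posterior for each component is proportional to its prior times its likelihood at x.
Poisson probabilities:
  p_1 = e^(−5.2)·5.2^5/5! = 0.174785
  p_2 = e^(−6.4)·6.4^5/5! = 0.148674
  p_3 = e^(−9.4)·9.4^5/5! = 0.0505929
Multiply by the mixture weights:
  P(Z=1)·p_1 = 0.54 × 0.174785 = 0.0943839
  P(Z=2)·p_2 = 0.27 × 0.148674 = 0.0401419
  P(Z=3)·p_3 = 0.19 × 0.0505929 = 0.00961266
Denominator: 0.0943839 + 0.0401419 + 0.00961266 = 0.144138
P(Population 1 | the observation) ≈ 0.655

0.655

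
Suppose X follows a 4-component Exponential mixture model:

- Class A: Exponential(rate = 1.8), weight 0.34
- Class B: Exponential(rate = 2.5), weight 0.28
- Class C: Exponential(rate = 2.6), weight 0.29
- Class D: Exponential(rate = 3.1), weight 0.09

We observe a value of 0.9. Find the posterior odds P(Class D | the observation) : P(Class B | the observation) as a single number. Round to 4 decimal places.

Since P(k|x) ∝ w_k f_k(x), the posterior odds are w_i f_i(x) / (w_j f_j(x)).
Evaluate each component's likelihood at the observed value:
  L_A = 0.356218
  L_B = 0.263498
  L_C = 0.250452
  L_D = 0.190406
Odds = (0.09/0.28) × (0.190406/0.263498) = 0.321429 × 0.722608 ≈ 0.2323

0.2323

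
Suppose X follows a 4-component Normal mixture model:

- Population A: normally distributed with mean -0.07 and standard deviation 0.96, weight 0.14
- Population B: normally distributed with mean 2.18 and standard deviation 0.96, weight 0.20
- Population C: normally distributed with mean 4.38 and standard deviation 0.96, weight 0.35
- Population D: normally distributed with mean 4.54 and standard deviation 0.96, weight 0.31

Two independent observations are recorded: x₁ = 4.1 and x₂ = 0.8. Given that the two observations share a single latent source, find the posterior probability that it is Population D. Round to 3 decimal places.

0.014

Apply Bayes' rule: the posterior for each component is proportional to its prior times its likelihood at x.
Since both observations come from the same component, the likelihood for component k is f_k(x₁)·f_k(x₂).
  L_A = [(1/(0.96·√(2π)))·exp(−(4.1−-0.07)²/(2·0.96²)) = 0.415565·exp(-9.43408) = 3.32253e-05] × [0.275612] = 9.1573e-06
  L_B = [(1/(0.96·√(2π)))·exp(−(4.1−2.18)²/(2·0.96²)) = 0.415565·exp(-2.00000) = 0.0562406] × [0.147885] = 0.00831715
  L_C = [(1/(0.96·√(2π)))·exp(−(4.1−4.38)²/(2·0.96²)) = 0.415565·exp(-0.04253) = 0.39826] × [0.000397046] = 0.000158127
  L_D = [(1/(0.96·√(2π)))·exp(−(4.1−4.54)²/(2·0.96²)) = 0.415565·exp(-0.10503) = 0.37413] × [0.000210321] = 7.86875e-05
Weight by the priors:
  π_A·L_A = 0.14 × 9.1573e-06 = 1.28202e-06
  π_B·L_B = 0.20 × 0.00831715 = 0.00166343
  π_C·L_C = 0.35 × 0.000158127 = 5.53446e-05
  π_D·L_D = 0.31 × 7.86875e-05 = 2.43931e-05
Marginal: 1.28202e-06 + 0.00166343 + 5.53446e-05 + 2.43931e-05 = 0.00174445
P(Population D | data) ≈ 0.014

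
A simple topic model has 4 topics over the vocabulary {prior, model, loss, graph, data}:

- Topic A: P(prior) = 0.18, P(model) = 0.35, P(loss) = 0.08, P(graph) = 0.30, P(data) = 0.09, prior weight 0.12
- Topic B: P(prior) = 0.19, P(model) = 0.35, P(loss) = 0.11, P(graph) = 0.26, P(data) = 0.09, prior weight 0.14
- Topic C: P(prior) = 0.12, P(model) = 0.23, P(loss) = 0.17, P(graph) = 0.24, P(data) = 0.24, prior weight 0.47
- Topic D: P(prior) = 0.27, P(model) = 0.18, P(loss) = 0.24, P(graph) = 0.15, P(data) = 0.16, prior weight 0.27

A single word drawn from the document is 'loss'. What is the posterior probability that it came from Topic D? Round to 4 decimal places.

The responsibility of component k is π_k f_k(x) divided by Σ_j π_j f_j(x).
Evaluate each component's likelihood at the observed value:
  p_A = 0.08
  p_B = 0.11
  p_C = 0.17
  p_D = 0.24
Prior × likelihood for each component:
  π_A·p_A = 0.12 × 0.08 = 0.0096
  π_B·p_B = 0.14 × 0.11 = 0.0154
  π_C·p_C = 0.47 × 0.17 = 0.0799
  π_D·p_D = 0.27 × 0.24 = 0.0648
Sum: 0.0096 + 0.0154 + 0.0799 + 0.0648 = 0.1697
So the posterior for Topic D is 0.0648 / 0.1697 ≈ 0.3819.

0.3819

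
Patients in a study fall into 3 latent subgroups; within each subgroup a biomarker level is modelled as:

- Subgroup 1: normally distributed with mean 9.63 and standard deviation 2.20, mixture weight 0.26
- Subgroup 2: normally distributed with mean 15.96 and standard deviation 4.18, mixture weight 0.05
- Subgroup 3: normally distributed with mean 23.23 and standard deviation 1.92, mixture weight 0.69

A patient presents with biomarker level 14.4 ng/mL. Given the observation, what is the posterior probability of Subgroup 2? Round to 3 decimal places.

P(component k | x) = P(Z=k)·f_k(x) / marginal(x), where marginal(x) = Σ_j P(Z=j)·f_j(x).
Component likelihoods at x = 14.4 ng/mL:
  L_1 = 0.0172852
  L_2 = 0.0890203
  L_3 = 5.30706e-06
Prior × likelihood for each component:
  P(Z=1)·L_1 = 0.26 × 0.0172852 = 0.00449416
  P(Z=2)·L_2 = 0.05 × 0.0890203 = 0.00445101
  P(Z=3)·L_3 = 0.69 × 5.30706e-06 = 3.66187e-06
Normaliser: 0.00449416 + 0.00445101 + 3.66187e-06 = 0.00894884
P(Subgroup 2 | the observation) = 0.00445101 / 0.00894884 ≈ 0.497

0.497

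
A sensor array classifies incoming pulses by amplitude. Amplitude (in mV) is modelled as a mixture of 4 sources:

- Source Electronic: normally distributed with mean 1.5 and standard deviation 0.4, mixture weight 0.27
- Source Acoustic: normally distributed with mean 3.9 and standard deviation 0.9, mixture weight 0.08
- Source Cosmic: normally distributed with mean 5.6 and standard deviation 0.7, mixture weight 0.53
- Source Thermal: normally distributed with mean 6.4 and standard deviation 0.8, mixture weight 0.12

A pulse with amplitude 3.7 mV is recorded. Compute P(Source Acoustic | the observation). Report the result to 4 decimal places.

Posterior ∝ prior × likelihood, so P(k | x) ∝ P(Z=k) f_k(x); normalise over all components.
Normal densities:
  p_Electronic = (1/(0.4·√(2π)))·exp(−(3.7−1.5)²/(2·0.4²)) = 0.997356·exp(-15.12500) = 2.69244e-07
  p_Acoustic = (1/(0.9·√(2π)))·exp(−(3.7−3.9)²/(2·0.9²)) = 0.443269·exp(-0.02469) = 0.432458
  p_Cosmic = (1/(0.7·√(2π)))·exp(−(3.7−5.6)²/(2·0.7²)) = 0.569918·exp(-3.68367) = 0.0143223
  p_Thermal = (1/(0.8·√(2π)))·exp(−(3.7−6.4)²/(2·0.8²)) = 0.498678·exp(-5.69531) = 0.0016764
Weight by the priors:
  P(Z=Electronic)·p_Electronic = 0.27 × 2.69244e-07 = 7.26959e-08
  P(Z=Acoustic)·p_Acoustic = 0.08 × 0.432458 = 0.0345967
  P(Z=Cosmic)·p_Cosmic = 0.53 × 0.0143223 = 0.00759082
  P(Z=Thermal)·p_Thermal = 0.12 × 0.0016764 = 0.000201168
Normaliser: 7.26959e-08 + 0.0345967 + 0.00759082 + 0.000201168 = 0.0423887
So the posterior for Source Acoustic is 0.0345967 / 0.0423887 ≈ 0.8162.

0.8162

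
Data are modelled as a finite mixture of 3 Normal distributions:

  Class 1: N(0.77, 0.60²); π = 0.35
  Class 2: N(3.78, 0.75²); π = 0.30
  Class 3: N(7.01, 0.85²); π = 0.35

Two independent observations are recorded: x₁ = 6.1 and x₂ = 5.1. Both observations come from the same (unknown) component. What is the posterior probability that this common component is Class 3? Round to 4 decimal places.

Posterior ∝ prior × likelihood, so P(k | x) ∝ w_k f_k(x); normalise over all components.
Since both observations come from the same component, the likelihood for component k is f_k(x₁)·f_k(x₂).
  L_1 = [4.86279e-18] × [3.2634e-12] = 1.58692e-29
  L_2 = [0.00444662] × [0.113035] = 0.000502624
  L_3 = [0.26461] × [0.0375885] = 0.00994629
Prior × likelihood for each component:
  w_1·L_1 = 0.35 × 1.58692e-29 = 5.55423e-30
  w_2·L_2 = 0.30 × 0.000502624 = 0.000150787
  w_3·L_3 = 0.35 × 0.00994629 = 0.0034812
Normaliser: 5.55423e-30 + 0.000150787 + 0.0034812 = 0.00363199
P(Class 3 | x) ≈ 0.9585

0.9585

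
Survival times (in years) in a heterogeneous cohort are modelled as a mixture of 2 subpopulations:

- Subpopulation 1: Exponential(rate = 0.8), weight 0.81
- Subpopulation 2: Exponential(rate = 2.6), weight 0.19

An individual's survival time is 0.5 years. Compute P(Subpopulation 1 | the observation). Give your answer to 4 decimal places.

P(component k | x) = π_k·f_k(x) / marginal(x), where marginal(x) = Σ_j π_j·f_j(x).
Component likelihoods at x = 0.5 years:
  L_1 = 0.536256
  L_2 = 0.708583
Prior × likelihood for each component:
  π_1·L_1 = 0.81 × 0.536256 = 0.434367
  π_2·L_2 = 0.19 × 0.708583 = 0.134631
Marginal: 0.434367 + 0.134631 = 0.568998
P(Subpopulation 1 | the observation) = 0.434367 / 0.568998 ≈ 0.7634

0.7634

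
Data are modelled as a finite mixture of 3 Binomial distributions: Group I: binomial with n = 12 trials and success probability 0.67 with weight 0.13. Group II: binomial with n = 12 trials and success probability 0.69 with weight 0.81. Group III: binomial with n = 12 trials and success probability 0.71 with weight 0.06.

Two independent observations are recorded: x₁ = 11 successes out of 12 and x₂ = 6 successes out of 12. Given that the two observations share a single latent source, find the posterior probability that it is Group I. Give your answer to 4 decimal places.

Apply Bayes' rule: the posterior for each component is proportional to its prior times its likelihood at x.
Since both observations come from the same component, the likelihood for component k is f_k(x₁)·f_k(x₂).
  L_I = [C(12,11)·0.67^11·0.33^1 = 12·0.012213·0.33 = 0.0483635] × [0.107945] = 0.00522062
  L_II = [C(12,11)·0.69^11·0.31^1 = 12·0.0168787·0.31 = 0.0627889] × [0.0884987] = 0.00555673
  L_III = [C(12,11)·0.71^11·0.29^1 = 12·0.0231122·0.29 = 0.0804306] × [0.0704061] = 0.0056628
Weight by the priors:
  w_I·L_I = 0.13 × 0.00522062 = 0.000678681
  w_II·L_II = 0.81 × 0.00555673 = 0.00450095
  w_III·L_III = 0.06 × 0.0056628 = 0.000339768
Sum: 0.000678681 + 0.00450095 + 0.000339768 = 0.0055194
So the posterior for Group I is 0.000678681 / 0.0055194 ≈ 0.1230.

0.1230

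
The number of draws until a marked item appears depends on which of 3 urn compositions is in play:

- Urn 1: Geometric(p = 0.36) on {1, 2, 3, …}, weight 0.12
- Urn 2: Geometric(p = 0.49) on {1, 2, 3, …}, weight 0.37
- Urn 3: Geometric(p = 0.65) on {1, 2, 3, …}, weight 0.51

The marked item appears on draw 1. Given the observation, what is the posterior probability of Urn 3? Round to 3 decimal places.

0.596

Apply Bayes' rule: the posterior for each component is proportional to its prior times its likelihood at x.
Evaluate each component's likelihood at the observed value:
  L_1 = 0.36·(1−0.36)^0 = 0.36·1 = 0.36
  L_2 = 0.49·(1−0.49)^0 = 0.49·1 = 0.49
  L_3 = 0.65·(1−0.65)^0 = 0.65·1 = 0.65
Prior × likelihood for each component:
  P(Z=1)·L_1 = 0.12 × 0.36 = 0.0432
  P(Z=2)·L_2 = 0.37 × 0.49 = 0.1813
  P(Z=3)·L_3 = 0.51 × 0.65 = 0.3315
Evidence: 0.0432 + 0.1813 + 0.3315 = 0.556
P(Urn 3 | x) = 0.3315 / 0.556 ≈ 0.596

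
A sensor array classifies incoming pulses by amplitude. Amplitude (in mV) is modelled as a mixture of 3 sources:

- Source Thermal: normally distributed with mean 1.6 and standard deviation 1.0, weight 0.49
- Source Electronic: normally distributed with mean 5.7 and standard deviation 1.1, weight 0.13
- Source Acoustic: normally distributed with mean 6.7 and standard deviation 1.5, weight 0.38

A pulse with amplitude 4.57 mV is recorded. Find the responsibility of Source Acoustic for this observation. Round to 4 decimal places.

0.5498

The responsibility of component k is π_k f_k(x) divided by Σ_j π_j f_j(x).
Evaluate each component's likelihood at the observed value:
  f_Thermal = (1/(1.0·√(2π)))·exp(−(4.57−1.6)²/(2·1.0²)) = 0.398942·exp(-4.41045) = 0.00484703
  f_Electronic = (1/(1.1·√(2π)))·exp(−(4.57−5.7)²/(2·1.1²)) = 0.362675·exp(-0.52764) = 0.213976
  f_Acoustic = (1/(1.5·√(2π)))·exp(−(4.57−6.7)²/(2·1.5²)) = 0.265962·exp(-1.00820) = 0.0970428
Prior × likelihood for each component:
  π_Thermal·f_Thermal = 0.49 × 0.00484703 = 0.00237505
  π_Electronic·f_Electronic = 0.13 × 0.213976 = 0.0278168
  π_Acoustic·f_Acoustic = 0.38 × 0.0970428 = 0.0368762
Evidence: 0.00237505 + 0.0278168 + 0.0368762 = 0.0670681
P(Source Acoustic | the observation) = 0.0368762 / 0.0670681 ≈ 0.5498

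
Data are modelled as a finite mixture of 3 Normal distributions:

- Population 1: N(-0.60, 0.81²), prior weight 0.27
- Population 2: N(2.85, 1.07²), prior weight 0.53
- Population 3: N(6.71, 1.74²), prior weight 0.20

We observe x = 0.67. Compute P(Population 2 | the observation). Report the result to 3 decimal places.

Apply Bayes' rule: the posterior for each component is proportional to its prior times its likelihood at x.
Component likelihoods at x = 0.67:
  p_1 = (1/(0.81·√(2π)))·exp(−(0.67−-0.60)²/(2·0.81²)) = 0.492521·exp(-1.22916) = 0.144082
  p_2 = (1/(1.07·√(2π)))·exp(−(0.67−2.85)²/(2·1.07²)) = 0.372843·exp(-2.07547) = 0.0467911
  p_3 = (1/(1.74·√(2π)))·exp(−(0.67−6.71)²/(2·1.74²)) = 0.229277·exp(-6.02484) = 0.000554379
Weight by the priors:
  P(Z=1)·p_1 = 0.27 × 0.144082 = 0.0389021
  P(Z=2)·p_2 = 0.53 × 0.0467911 = 0.0247993
  P(Z=3)·p_3 = 0.20 × 0.000554379 = 0.000110876
Denominator: 0.0389021 + 0.0247993 + 0.000110876 = 0.0638122
P(Population 2 | x) = 0.0247993 / 0.0638122 ≈ 0.389

0.389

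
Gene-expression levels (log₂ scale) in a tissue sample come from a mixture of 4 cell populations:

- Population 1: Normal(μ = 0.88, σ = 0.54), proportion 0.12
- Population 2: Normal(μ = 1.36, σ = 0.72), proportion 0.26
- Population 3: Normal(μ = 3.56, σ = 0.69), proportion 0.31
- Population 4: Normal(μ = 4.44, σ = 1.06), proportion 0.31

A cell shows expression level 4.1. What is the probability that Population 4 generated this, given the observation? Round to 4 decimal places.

0.4563

Apply Bayes' rule: the posterior for each component is proportional to its prior times its likelihood at x.
Normal densities:
  p_1 = (1/(0.54·√(2π)))·exp(−(4.1−0.88)²/(2·0.54²)) = 0.738782·exp(-17.77846) = 1.4042e-08
  p_2 = (1/(0.72·√(2π)))·exp(−(4.1−1.36)²/(2·0.72²)) = 0.554087·exp(-7.24113) = 0.000397005
  p_3 = (1/(0.69·√(2π)))·exp(−(4.1−3.56)²/(2·0.69²)) = 0.578177·exp(-0.30624) = 0.425661
  p_4 = (1/(1.06·√(2π)))·exp(−(4.1−4.44)²/(2·1.06²)) = 0.376361·exp(-0.05144) = 0.35749
Prior × likelihood for each component:
  P(Z=1)·p_1 = 0.12 × 1.4042e-08 = 1.68503e-09
  P(Z=2)·p_2 = 0.26 × 0.000397005 = 0.000103221
  P(Z=3)·p_3 = 0.31 × 0.425661 = 0.131955
  P(Z=4)·p_4 = 0.31 × 0.35749 = 0.110822
Sum: 1.68503e-09 + 0.000103221 + 0.131955 + 0.110822 = 0.24288
Responsibility of Population 4: 0.110822 / 0.24288 ≈ 0.4563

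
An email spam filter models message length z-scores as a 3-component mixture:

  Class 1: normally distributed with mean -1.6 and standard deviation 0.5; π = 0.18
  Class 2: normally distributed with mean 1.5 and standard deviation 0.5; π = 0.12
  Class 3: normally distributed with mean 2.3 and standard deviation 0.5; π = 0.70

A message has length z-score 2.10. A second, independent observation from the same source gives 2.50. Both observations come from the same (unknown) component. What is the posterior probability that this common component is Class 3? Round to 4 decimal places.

The responsibility of component k is π_k f_k(x) divided by Σ_j π_j f_j(x).
Since both observations come from the same component, the likelihood for component k is f_k(x₁)·f_k(x₂).
  L_1 = [(1/(0.5·√(2π)))·exp(−(2.10−-1.6)²/(2·0.5²)) = 0.797885·exp(-27.38000) = 1.02555e-12] × [1.99968e-15] = 2.05077e-27
  L_2 = [(1/(0.5·√(2π)))·exp(−(2.10−1.5)²/(2·0.5²)) = 0.797885·exp(-0.72000) = 0.388372] × [0.107982] = 0.0419372
  L_3 = [(1/(0.5·√(2π)))·exp(−(2.10−2.3)²/(2·0.5²)) = 0.797885·exp(-0.08000) = 0.73654] × [0.73654] = 0.542492
Weight by the priors:
  π_1·L_1 = 0.18 × 2.05077e-27 = 3.69138e-28
  π_2·L_2 = 0.12 × 0.0419372 = 0.00503246
  π_3·L_3 = 0.70 × 0.542492 = 0.379744
Sum: 3.69138e-28 + 0.00503246 + 0.379744 = 0.384777
P(Class 3 | data) = 0.379744 / 0.384777 ≈ 0.9869

0.9869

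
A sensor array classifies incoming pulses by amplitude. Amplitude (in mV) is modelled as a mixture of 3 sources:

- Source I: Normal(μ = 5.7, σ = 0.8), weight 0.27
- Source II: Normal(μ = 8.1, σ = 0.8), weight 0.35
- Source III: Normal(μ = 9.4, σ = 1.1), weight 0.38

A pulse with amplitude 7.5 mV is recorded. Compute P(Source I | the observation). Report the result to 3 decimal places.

The responsibility of component k is P(Z=k) f_k(x) divided by Σ_j P(Z=j) f_j(x).
Normal densities:
  p_I = (1/(0.8·√(2π)))·exp(−(7.5−5.7)²/(2·0.8²)) = 0.498678·exp(-2.53125) = 0.0396746
  p_II = (1/(0.8·√(2π)))·exp(−(7.5−8.1)²/(2·0.8²)) = 0.498678·exp(-0.28125) = 0.376422
  p_III = (1/(1.1·√(2π)))·exp(−(7.5−9.4)²/(2·1.1²)) = 0.362675·exp(-1.49174) = 0.0815952
Unnormalised posteriors:
  P(Z=I)·p_I = 0.27 × 0.0396746 = 0.0107121
  P(Z=II)·p_II = 0.35 × 0.376422 = 0.131748
  P(Z=III)·p_III = 0.38 × 0.0815952 = 0.0310062
Normaliser: 0.0107121 + 0.131748 + 0.0310062 = 0.173466
P(Source I | the observation) = 0.0107121 / 0.173466 ≈ 0.062

0.062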